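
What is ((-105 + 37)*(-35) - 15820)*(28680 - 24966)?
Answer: -49916160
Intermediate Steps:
((-105 + 37)*(-35) - 15820)*(28680 - 24966) = (-68*(-35) - 15820)*3714 = (2380 - 15820)*3714 = -13440*3714 = -49916160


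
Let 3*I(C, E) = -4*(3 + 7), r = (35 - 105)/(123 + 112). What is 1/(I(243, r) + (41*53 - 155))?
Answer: 3/6014 ≈ 0.00049884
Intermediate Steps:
r = -14/47 (r = -70/235 = -70*1/235 = -14/47 ≈ -0.29787)
I(C, E) = -40/3 (I(C, E) = (-4*(3 + 7))/3 = (-4*10)/3 = (1/3)*(-40) = -40/3)
1/(I(243, r) + (41*53 - 155)) = 1/(-40/3 + (41*53 - 155)) = 1/(-40/3 + (2173 - 155)) = 1/(-40/3 + 2018) = 1/(6014/3) = 3/6014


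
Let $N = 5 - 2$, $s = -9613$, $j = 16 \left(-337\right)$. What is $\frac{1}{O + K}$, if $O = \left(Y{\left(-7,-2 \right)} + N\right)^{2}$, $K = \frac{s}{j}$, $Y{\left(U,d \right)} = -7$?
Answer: $\frac{5392}{95885} \approx 0.056234$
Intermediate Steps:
$j = -5392$
$N = 3$ ($N = 5 - 2 = 3$)
$K = \frac{9613}{5392}$ ($K = - \frac{9613}{-5392} = \left(-9613\right) \left(- \frac{1}{5392}\right) = \frac{9613}{5392} \approx 1.7828$)
$O = 16$ ($O = \left(-7 + 3\right)^{2} = \left(-4\right)^{2} = 16$)
$\frac{1}{O + K} = \frac{1}{16 + \frac{9613}{5392}} = \frac{1}{\frac{95885}{5392}} = \frac{5392}{95885}$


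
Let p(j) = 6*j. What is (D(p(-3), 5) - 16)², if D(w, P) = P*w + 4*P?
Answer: 7396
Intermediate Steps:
D(w, P) = 4*P + P*w
(D(p(-3), 5) - 16)² = (5*(4 + 6*(-3)) - 16)² = (5*(4 - 18) - 16)² = (5*(-14) - 16)² = (-70 - 16)² = (-86)² = 7396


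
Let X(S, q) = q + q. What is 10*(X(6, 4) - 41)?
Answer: -330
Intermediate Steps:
X(S, q) = 2*q
10*(X(6, 4) - 41) = 10*(2*4 - 41) = 10*(8 - 41) = 10*(-33) = -330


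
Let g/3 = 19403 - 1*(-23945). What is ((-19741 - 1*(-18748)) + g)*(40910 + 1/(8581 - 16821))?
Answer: 43502885489349/8240 ≈ 5.2795e+9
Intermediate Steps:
g = 130044 (g = 3*(19403 - 1*(-23945)) = 3*(19403 + 23945) = 3*43348 = 130044)
((-19741 - 1*(-18748)) + g)*(40910 + 1/(8581 - 16821)) = ((-19741 - 1*(-18748)) + 130044)*(40910 + 1/(8581 - 16821)) = ((-19741 + 18748) + 130044)*(40910 + 1/(-8240)) = (-993 + 130044)*(40910 - 1/8240) = 129051*(337098399/8240) = 43502885489349/8240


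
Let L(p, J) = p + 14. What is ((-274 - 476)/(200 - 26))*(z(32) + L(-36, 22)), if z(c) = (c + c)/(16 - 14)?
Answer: -1250/29 ≈ -43.103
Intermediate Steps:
z(c) = c (z(c) = (2*c)/2 = (2*c)*(½) = c)
L(p, J) = 14 + p
((-274 - 476)/(200 - 26))*(z(32) + L(-36, 22)) = ((-274 - 476)/(200 - 26))*(32 + (14 - 36)) = (-750/174)*(32 - 22) = -750*1/174*10 = -125/29*10 = -1250/29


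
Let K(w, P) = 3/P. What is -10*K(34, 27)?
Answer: -10/9 ≈ -1.1111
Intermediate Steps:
-10*K(34, 27) = -30/27 = -10*⅑ = -10/9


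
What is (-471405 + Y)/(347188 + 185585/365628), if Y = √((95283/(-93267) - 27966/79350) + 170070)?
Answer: -172358867340/126941839649 + 731256*√60385252768967554/151282302692497505 ≈ -1.3566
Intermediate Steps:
Y = 2*√60385252768967554/1191745 (Y = √((95283*(-1/93267) - 27966*1/79350) + 170070) = √((-10587/10363 - 4661/13225) + 170070) = √(-188315018/137050675 + 170070) = √(23308019982232/137050675) = 2*√60385252768967554/1191745 ≈ 412.39)
(-471405 + Y)/(347188 + 185585/365628) = (-471405 + 2*√60385252768967554/1191745)/(347188 + 185585/365628) = (-471405 + 2*√60385252768967554/1191745)/(126941839649/365628) = (-471405 + 2*√60385252768967554/1191745)*(365628/126941839649) = -172358867340/126941839649 + 731256*√60385252768967554/151282302692497505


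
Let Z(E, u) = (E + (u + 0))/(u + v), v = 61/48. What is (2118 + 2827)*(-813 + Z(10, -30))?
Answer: -5539225815/1379 ≈ -4.0168e+6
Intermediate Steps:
v = 61/48 (v = 61*(1/48) = 61/48 ≈ 1.2708)
Z(E, u) = (E + u)/(61/48 + u) (Z(E, u) = (E + (u + 0))/(u + 61/48) = (E + u)/(61/48 + u))
(2118 + 2827)*(-813 + Z(10, -30)) = (2118 + 2827)*(-813 + 48*(10 - 30)/(61 + 48*(-30))) = 4945*(-813 + 48*(-20)/(61 - 1440)) = 4945*(-813 + 48*(-20)/(-1379)) = 4945*(-813 + 48*(-1/1379)*(-20)) = 4945*(-813 + 960/1379) = 4945*(-1120167/1379) = -5539225815/1379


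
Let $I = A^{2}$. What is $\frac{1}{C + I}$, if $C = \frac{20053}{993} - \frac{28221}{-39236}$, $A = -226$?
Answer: $\frac{38961348}{1990804633409} \approx 1.9571 \cdot 10^{-5}$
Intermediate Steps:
$I = 51076$ ($I = \left(-226\right)^{2} = 51076$)
$C = \frac{814822961}{38961348}$ ($C = 20053 \cdot \frac{1}{993} - - \frac{28221}{39236} = \frac{20053}{993} + \frac{28221}{39236} = \frac{814822961}{38961348} \approx 20.914$)
$\frac{1}{C + I} = \frac{1}{\frac{814822961}{38961348} + 51076} = \frac{1}{\frac{1990804633409}{38961348}} = \frac{38961348}{1990804633409}$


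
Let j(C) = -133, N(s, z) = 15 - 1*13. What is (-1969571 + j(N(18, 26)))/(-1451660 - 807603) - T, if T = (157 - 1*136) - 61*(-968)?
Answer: -133450436443/2259263 ≈ -59068.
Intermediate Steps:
N(s, z) = 2 (N(s, z) = 15 - 13 = 2)
T = 59069 (T = (157 - 136) + 59048 = 21 + 59048 = 59069)
(-1969571 + j(N(18, 26)))/(-1451660 - 807603) - T = (-1969571 - 133)/(-1451660 - 807603) - 1*59069 = -1969704/(-2259263) - 59069 = -1969704*(-1/2259263) - 59069 = 1969704/2259263 - 59069 = -133450436443/2259263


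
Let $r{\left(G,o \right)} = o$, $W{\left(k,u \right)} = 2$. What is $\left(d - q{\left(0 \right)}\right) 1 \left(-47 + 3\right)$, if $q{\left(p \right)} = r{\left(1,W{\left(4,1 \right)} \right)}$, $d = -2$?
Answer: $176$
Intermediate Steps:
$q{\left(p \right)} = 2$
$\left(d - q{\left(0 \right)}\right) 1 \left(-47 + 3\right) = \left(-2 - 2\right) 1 \left(-47 + 3\right) = \left(-2 - 2\right) 1 \left(-44\right) = \left(-4\right) 1 \left(-44\right) = \left(-4\right) \left(-44\right) = 176$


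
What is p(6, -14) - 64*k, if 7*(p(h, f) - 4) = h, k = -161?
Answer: 72162/7 ≈ 10309.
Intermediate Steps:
p(h, f) = 4 + h/7
p(6, -14) - 64*k = (4 + (⅐)*6) - 64*(-161) = (4 + 6/7) + 10304 = 34/7 + 10304 = 72162/7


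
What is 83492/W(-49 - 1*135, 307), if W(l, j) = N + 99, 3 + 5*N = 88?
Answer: 20873/29 ≈ 719.76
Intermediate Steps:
N = 17 (N = -⅗ + (⅕)*88 = -⅗ + 88/5 = 17)
W(l, j) = 116 (W(l, j) = 17 + 99 = 116)
83492/W(-49 - 1*135, 307) = 83492/116 = 83492*(1/116) = 20873/29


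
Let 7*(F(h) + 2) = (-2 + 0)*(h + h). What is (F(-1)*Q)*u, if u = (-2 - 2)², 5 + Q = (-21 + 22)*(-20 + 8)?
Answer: 2720/7 ≈ 388.57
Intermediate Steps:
F(h) = -2 - 4*h/7 (F(h) = -2 + ((-2 + 0)*(h + h))/7 = -2 + (-4*h)/7 = -2 - 4*h/7)
Q = -17 (Q = -5 + (-21 + 22)*(-20 + 8) = -5 + 1*(-12) = -5 - 12 = -17)
u = 16 (u = (-4)² = 16)
(F(-1)*Q)*u = ((-2 - 4/7*(-1))*(-17))*16 = ((-2 + 4/7)*(-17))*16 = -10/7*(-17)*16 = (170/7)*16 = 2720/7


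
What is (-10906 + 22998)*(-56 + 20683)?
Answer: 249421684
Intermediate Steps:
(-10906 + 22998)*(-56 + 20683) = 12092*20627 = 249421684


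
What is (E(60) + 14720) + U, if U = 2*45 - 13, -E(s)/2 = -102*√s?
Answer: 14797 + 408*√15 ≈ 16377.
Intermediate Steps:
E(s) = 204*√s (E(s) = -(-204)*√s = 204*√s)
U = 77 (U = 90 - 13 = 77)
(E(60) + 14720) + U = (204*√60 + 14720) + 77 = (204*(2*√15) + 14720) + 77 = (408*√15 + 14720) + 77 = (14720 + 408*√15) + 77 = 14797 + 408*√15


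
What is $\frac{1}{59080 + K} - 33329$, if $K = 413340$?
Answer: $- \frac{15745286179}{472420} \approx -33329.0$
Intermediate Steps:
$\frac{1}{59080 + K} - 33329 = \frac{1}{59080 + 413340} - 33329 = \frac{1}{472420} - 33329 = - \frac{15745286179}{472420}$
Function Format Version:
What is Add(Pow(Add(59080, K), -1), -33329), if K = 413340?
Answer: Rational(-15745286179, 472420) ≈ -33329.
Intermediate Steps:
Add(Pow(Add(59080, K), -1), -33329) = Add(Pow(Add(59080, 413340), -1), -33329) = Add(Pow(472420, -1), -33329) = Add(Rational(1, 472420), -33329) = Rational(-15745286179, 472420)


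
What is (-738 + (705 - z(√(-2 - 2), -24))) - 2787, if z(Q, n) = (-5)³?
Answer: -2695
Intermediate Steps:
z(Q, n) = -125
(-738 + (705 - z(√(-2 - 2), -24))) - 2787 = (-738 + (705 - 1*(-125))) - 2787 = (-738 + (705 + 125)) - 2787 = (-738 + 830) - 2787 = 92 - 2787 = -2695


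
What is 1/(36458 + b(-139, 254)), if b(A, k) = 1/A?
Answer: 139/5067661 ≈ 2.7429e-5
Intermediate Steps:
1/(36458 + b(-139, 254)) = 1/(36458 + 1/(-139)) = 1/(36458 - 1/139) = 1/(5067661/139) = 139/5067661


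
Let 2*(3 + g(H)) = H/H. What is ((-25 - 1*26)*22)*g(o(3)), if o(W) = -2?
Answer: 2805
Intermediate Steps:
g(H) = -5/2 (g(H) = -3 + (H/H)/2 = -3 + (1/2)*1 = -3 + 1/2 = -5/2)
((-25 - 1*26)*22)*g(o(3)) = ((-25 - 1*26)*22)*(-5/2) = ((-25 - 26)*22)*(-5/2) = -51*22*(-5/2) = -1122*(-5/2) = 2805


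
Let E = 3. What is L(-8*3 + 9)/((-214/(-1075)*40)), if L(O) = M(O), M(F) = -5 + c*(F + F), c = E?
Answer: -20425/1712 ≈ -11.930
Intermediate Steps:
c = 3
M(F) = -5 + 6*F (M(F) = -5 + 3*(F + F) = -5 + 3*(2*F) = -5 + 6*F)
L(O) = -5 + 6*O
L(-8*3 + 9)/((-214/(-1075)*40)) = (-5 + 6*(-8*3 + 9))/((-214/(-1075)*40)) = (-5 + 6*(-24 + 9))/((-214*(-1/1075)*40)) = (-5 + 6*(-15))/(((214/1075)*40)) = (-5 - 90)/(1712/215) = -95*215/1712 = -20425/1712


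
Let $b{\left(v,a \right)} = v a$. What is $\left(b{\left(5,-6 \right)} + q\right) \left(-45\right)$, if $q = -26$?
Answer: $2520$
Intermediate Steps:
$b{\left(v,a \right)} = a v$
$\left(b{\left(5,-6 \right)} + q\right) \left(-45\right) = \left(\left(-6\right) 5 - 26\right) \left(-45\right) = \left(-30 - 26\right) \left(-45\right) = \left(-56\right) \left(-45\right) = 2520$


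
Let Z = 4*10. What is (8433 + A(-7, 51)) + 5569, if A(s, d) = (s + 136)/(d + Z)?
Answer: 1274311/91 ≈ 14003.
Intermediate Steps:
Z = 40
A(s, d) = (136 + s)/(40 + d) (A(s, d) = (s + 136)/(d + 40) = (136 + s)/(40 + d))
(8433 + A(-7, 51)) + 5569 = (8433 + (136 - 7)/(40 + 51)) + 5569 = (8433 + 129/91) + 5569 = 767532/91 + 5569 = 1274311/91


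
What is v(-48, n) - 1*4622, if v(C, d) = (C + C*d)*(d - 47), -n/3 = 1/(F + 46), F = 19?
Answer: -10427342/4225 ≈ -2468.0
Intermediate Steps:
n = -3/65 (n = -3/(19 + 46) = -3/65 ≈ -0.046154)
v(C, d) = (-47 + d)*(C + C*d) (v(C, d) = (C + C*d)*(-47 + d) = (-47 + d)*(C + C*d))
v(-48, n) - 1*4622 = -48*(-47 + (-3/65)² - 46*(-3/65)) - 1*4622 = -48*(-47 + 9/4225 + 138/65) - 4622 = -48*(-189596/4225) - 4622 = 9100608/4225 - 4622 = -10427342/4225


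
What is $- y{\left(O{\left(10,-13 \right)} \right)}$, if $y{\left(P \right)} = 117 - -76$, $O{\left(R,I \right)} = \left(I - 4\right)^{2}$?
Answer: $-193$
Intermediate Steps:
$O{\left(R,I \right)} = \left(-4 + I\right)^{2}$
$y{\left(P \right)} = 193$ ($y{\left(P \right)} = 117 + 76 = 193$)
$- y{\left(O{\left(10,-13 \right)} \right)} = \left(-1\right) 193 = -193$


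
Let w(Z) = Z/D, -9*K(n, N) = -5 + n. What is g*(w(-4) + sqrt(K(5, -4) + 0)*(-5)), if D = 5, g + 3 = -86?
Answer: 356/5 ≈ 71.200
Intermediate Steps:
K(n, N) = 5/9 - n/9 (K(n, N) = -(-5 + n)/9 = 5/9 - n/9)
g = -89 (g = -3 - 86 = -89)
w(Z) = Z/5
g*(w(-4) + sqrt(K(5, -4) + 0)*(-5)) = -89*((1/5)*(-4) + sqrt((5/9 - 1/9*5) + 0)*(-5)) = -89*(-4/5 + sqrt((5/9 - 5/9) + 0)*(-5)) = -89*(-4/5 + sqrt(0 + 0)*(-5)) = -89*(-4/5 + sqrt(0)*(-5)) = -89*(-4/5 + 0*(-5)) = -89*(-4/5 + 0) = -89*(-4/5) = 356/5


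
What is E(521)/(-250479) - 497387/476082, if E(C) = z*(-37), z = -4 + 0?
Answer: -13850606501/13249838142 ≈ -1.0453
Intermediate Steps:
z = -4
E(C) = 148 (E(C) = -4*(-37) = 148)
E(521)/(-250479) - 497387/476082 = 148/(-250479) - 497387/476082 = 148*(-1/250479) - 497387*1/476082 = -148/250479 - 497387/476082 = -13850606501/13249838142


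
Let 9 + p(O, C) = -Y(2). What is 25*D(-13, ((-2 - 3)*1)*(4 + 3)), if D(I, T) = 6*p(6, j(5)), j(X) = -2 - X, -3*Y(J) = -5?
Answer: -1600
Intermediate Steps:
Y(J) = 5/3 (Y(J) = -1/3*(-5) = 5/3)
p(O, C) = -32/3 (p(O, C) = -9 - 1*5/3 = -9 - 5/3 = -32/3)
D(I, T) = -64 (D(I, T) = 6*(-32/3) = -64)
25*D(-13, ((-2 - 3)*1)*(4 + 3)) = 25*(-64) = -1600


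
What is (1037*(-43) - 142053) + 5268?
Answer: -181376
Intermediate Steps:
(1037*(-43) - 142053) + 5268 = (-44591 - 142053) + 5268 = -186644 + 5268 = -181376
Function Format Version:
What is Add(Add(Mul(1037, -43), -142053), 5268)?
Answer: -181376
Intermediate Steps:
Add(Add(Mul(1037, -43), -142053), 5268) = Add(Add(-44591, -142053), 5268) = Add(-186644, 5268) = -181376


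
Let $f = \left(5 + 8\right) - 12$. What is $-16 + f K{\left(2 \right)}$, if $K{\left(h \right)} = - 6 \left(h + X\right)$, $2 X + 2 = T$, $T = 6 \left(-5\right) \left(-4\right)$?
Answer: $-382$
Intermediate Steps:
$f = 1$ ($f = 13 - 12 = 1$)
$T = 120$ ($T = \left(-30\right) \left(-4\right) = 120$)
$X = 59$ ($X = -1 + \frac{1}{2} \cdot 120 = -1 + 60 = 59$)
$K{\left(h \right)} = -354 - 6 h$ ($K{\left(h \right)} = - 6 \left(h + 59\right) = - 6 \left(59 + h\right) = -354 - 6 h$)
$-16 + f K{\left(2 \right)} = -16 + 1 \left(-354 - 12\right) = -16 + 1 \left(-366\right) = -16 - 366 = -382$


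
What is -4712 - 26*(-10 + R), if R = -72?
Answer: -2580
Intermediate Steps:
-4712 - 26*(-10 + R) = -4712 - 26*(-10 - 72) = -4712 - 26*(-82) = -4712 - 1*(-2132) = -4712 + 2132 = -2580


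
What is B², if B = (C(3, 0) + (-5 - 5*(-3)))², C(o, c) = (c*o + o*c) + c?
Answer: 10000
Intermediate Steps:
C(o, c) = c + 2*c*o (C(o, c) = (c*o + c*o) + c = 2*c*o + c = c + 2*c*o)
B = 100 (B = (0*(1 + 2*3) + (-5 - 5*(-3)))² = (0*(1 + 6) + (-5 + 15))² = (0*7 + 10)² = (0 + 10)² = 10² = 100)
B² = 100² = 10000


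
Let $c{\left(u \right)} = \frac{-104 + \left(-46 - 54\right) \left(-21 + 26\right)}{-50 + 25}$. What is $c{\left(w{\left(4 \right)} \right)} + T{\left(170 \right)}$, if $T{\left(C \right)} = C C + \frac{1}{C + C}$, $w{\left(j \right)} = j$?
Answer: $\frac{49171077}{1700} \approx 28924.0$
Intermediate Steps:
$c{\left(u \right)} = \frac{604}{25}$ ($c{\left(u \right)} = \frac{-104 - 500}{-25} = \left(-104 - 500\right) \left(- \frac{1}{25}\right) = \left(-604\right) \left(- \frac{1}{25}\right) = \frac{604}{25}$)
$T{\left(C \right)} = C^{2} + \frac{1}{2 C}$
$c{\left(w{\left(4 \right)} \right)} + T{\left(170 \right)} = \frac{604}{25} + \frac{\frac{1}{2} + 170^{3}}{170} = \frac{604}{25} + \frac{\frac{1}{2} + 4913000}{170} = \frac{604}{25} + \frac{1}{170} \cdot \frac{9826001}{2} = \frac{604}{25} + \frac{9826001}{340} = \frac{49171077}{1700}$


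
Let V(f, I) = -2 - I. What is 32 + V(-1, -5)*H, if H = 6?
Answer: 50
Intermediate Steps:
32 + V(-1, -5)*H = 32 + (-2 - 1*(-5))*6 = 32 + (-2 + 5)*6 = 32 + 3*6 = 32 + 18 = 50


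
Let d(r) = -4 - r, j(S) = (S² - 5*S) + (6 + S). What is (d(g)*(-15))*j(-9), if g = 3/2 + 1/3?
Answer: 21525/2 ≈ 10763.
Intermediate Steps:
g = 11/6 (g = 3*(½) + 1*(⅓) = 3/2 + ⅓ = 11/6 ≈ 1.8333)
j(S) = 6 + S² - 4*S
(d(g)*(-15))*j(-9) = ((-4 - 1*11/6)*(-15))*(6 + (-9)² - 4*(-9)) = ((-4 - 11/6)*(-15))*(6 + 81 + 36) = -35/6*(-15)*123 = (175/2)*123 = 21525/2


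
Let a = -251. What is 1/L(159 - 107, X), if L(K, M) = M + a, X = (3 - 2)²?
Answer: -1/250 ≈ -0.0040000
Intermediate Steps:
X = 1 (X = 1² = 1)
L(K, M) = -251 + M (L(K, M) = M - 251 = -251 + M)
1/L(159 - 107, X) = 1/(-251 + 1) = 1/(-250) = -1/250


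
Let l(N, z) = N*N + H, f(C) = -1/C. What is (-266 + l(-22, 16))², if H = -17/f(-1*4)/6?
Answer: 384400/9 ≈ 42711.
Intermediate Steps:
H = -34/3 (H = -17/((-1/((-1*4))))/6 = -17/((-1/(-4)))*(⅙) = -17/((-1*(-¼)))*(⅙) = -17/¼*(⅙) = -17*4*(⅙) = -68*⅙ = -34/3 ≈ -11.333)
l(N, z) = -34/3 + N² (l(N, z) = N*N - 34/3 = N² - 34/3 = -34/3 + N²)
(-266 + l(-22, 16))² = (-266 + (-34/3 + (-22)²))² = (-266 + (-34/3 + 484))² = (-266 + 1418/3)² = (620/3)² = 384400/9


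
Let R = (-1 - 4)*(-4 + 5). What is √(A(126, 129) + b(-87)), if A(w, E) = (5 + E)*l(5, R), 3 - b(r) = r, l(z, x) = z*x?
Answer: 2*I*√815 ≈ 57.096*I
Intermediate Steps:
R = -5 (R = -5*1 = -5)
l(z, x) = x*z
b(r) = 3 - r
A(w, E) = -125 - 25*E (A(w, E) = (5 + E)*(-5*5) = (5 + E)*(-25) = -125 - 25*E)
√(A(126, 129) + b(-87)) = √((-125 - 25*129) + (3 - 1*(-87))) = √((-125 - 3225) + (3 + 87)) = √(-3350 + 90) = √(-3260) = 2*I*√815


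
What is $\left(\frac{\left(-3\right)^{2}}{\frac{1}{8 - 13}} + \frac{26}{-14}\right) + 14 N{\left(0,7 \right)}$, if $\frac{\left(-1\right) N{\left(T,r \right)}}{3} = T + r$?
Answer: $- \frac{2386}{7} \approx -340.86$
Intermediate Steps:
$N{\left(T,r \right)} = - 3 T - 3 r$ ($N{\left(T,r \right)} = - 3 \left(T + r\right) = - 3 T - 3 r$)
$\left(\frac{\left(-3\right)^{2}}{\frac{1}{8 - 13}} + \frac{26}{-14}\right) + 14 N{\left(0,7 \right)} = \left(\frac{\left(-3\right)^{2}}{\frac{1}{8 - 13}} + \frac{26}{-14}\right) + 14 \left(\left(-3\right) 0 - 21\right) = \left(\frac{9}{\frac{1}{-5}} + 26 \left(- \frac{1}{14}\right)\right) + 14 \left(0 - 21\right) = \left(\frac{9}{- \frac{1}{5}} - \frac{13}{7}\right) + 14 \left(-21\right) = \left(9 \left(-5\right) - \frac{13}{7}\right) - 294 = \left(-45 - \frac{13}{7}\right) - 294 = - \frac{328}{7} - 294 = - \frac{2386}{7}$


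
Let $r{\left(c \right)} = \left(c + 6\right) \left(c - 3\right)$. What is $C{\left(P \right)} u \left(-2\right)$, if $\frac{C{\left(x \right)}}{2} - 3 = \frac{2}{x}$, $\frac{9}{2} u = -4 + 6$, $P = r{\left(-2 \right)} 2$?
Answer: $- \frac{236}{45} \approx -5.2444$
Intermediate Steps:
$r{\left(c \right)} = \left(-3 + c\right) \left(6 + c\right)$ ($r{\left(c \right)} = \left(6 + c\right) \left(-3 + c\right) = \left(-3 + c\right) \left(6 + c\right)$)
$P = -40$ ($P = \left(-18 + \left(-2\right)^{2} + 3 \left(-2\right)\right) 2 = \left(-18 + 4 - 6\right) 2 = \left(-20\right) 2 = -40$)
$u = \frac{4}{9}$ ($u = \frac{2 \left(-4 + 6\right)}{9} = \frac{2}{9} \cdot 2 = \frac{4}{9} \approx 0.44444$)
$C{\left(x \right)} = 6 + \frac{4}{x}$ ($C{\left(x \right)} = 6 + 2 \frac{2}{x} = 6 + \frac{4}{x}$)
$C{\left(P \right)} u \left(-2\right) = \left(6 + \frac{4}{-40}\right) \frac{4}{9} \left(-2\right) = \left(6 + 4 \left(- \frac{1}{40}\right)\right) \frac{4}{9} \left(-2\right) = \left(6 - \frac{1}{10}\right) \frac{4}{9} \left(-2\right) = \frac{59}{10} \cdot \frac{4}{9} \left(-2\right) = \frac{118}{45} \left(-2\right) = - \frac{236}{45}$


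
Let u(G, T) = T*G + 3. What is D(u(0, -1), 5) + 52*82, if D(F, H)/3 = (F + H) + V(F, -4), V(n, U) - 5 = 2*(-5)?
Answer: 4273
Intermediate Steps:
u(G, T) = 3 + G*T (u(G, T) = G*T + 3 = 3 + G*T)
V(n, U) = -5 (V(n, U) = 5 + 2*(-5) = 5 - 10 = -5)
D(F, H) = -15 + 3*F + 3*H (D(F, H) = 3*((F + H) - 5) = 3*(-5 + F + H) = -15 + 3*F + 3*H)
D(u(0, -1), 5) + 52*82 = (-15 + 3*(3 + 0*(-1)) + 3*5) + 52*82 = (-15 + 3*(3 + 0) + 15) + 4264 = (-15 + 3*3 + 15) + 4264 = (-15 + 9 + 15) + 4264 = 9 + 4264 = 4273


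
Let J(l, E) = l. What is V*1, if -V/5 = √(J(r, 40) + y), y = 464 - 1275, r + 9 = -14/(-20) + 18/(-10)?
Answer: -I*√82110/2 ≈ -143.27*I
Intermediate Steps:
r = -101/10 (r = -9 + (-14/(-20) + 18/(-10)) = -9 + (-14*(-1/20) + 18*(-⅒)) = -9 + (7/10 - 9/5) = -9 - 11/10 = -101/10 ≈ -10.100)
y = -811
V = -I*√82110/2 (V = -5*√(-101/10 - 811) = -I*√82110/2 ≈ -143.27*I)
V*1 = -I*√82110/2*1 = -I*√82110/2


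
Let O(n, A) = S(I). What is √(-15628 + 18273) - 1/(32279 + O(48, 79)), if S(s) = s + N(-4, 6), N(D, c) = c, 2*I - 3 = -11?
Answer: -1/32281 + 23*√5 ≈ 51.430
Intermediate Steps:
I = -4 (I = 3/2 + (½)*(-11) = 3/2 - 11/2 = -4)
S(s) = 6 + s (S(s) = s + 6 = 6 + s)
O(n, A) = 2 (O(n, A) = 6 - 4 = 2)
√(-15628 + 18273) - 1/(32279 + O(48, 79)) = √(-15628 + 18273) - 1/(32279 + 2) = √2645 - 1/32281 = 23*√5 - 1*1/32281 = 23*√5 - 1/32281 = -1/32281 + 23*√5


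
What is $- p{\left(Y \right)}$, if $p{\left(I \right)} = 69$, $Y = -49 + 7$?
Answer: $-69$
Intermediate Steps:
$Y = -42$
$- p{\left(Y \right)} = \left(-1\right) 69 = -69$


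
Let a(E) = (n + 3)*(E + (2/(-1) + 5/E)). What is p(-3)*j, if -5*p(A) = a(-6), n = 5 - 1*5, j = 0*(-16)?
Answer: 0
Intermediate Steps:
j = 0
n = 0 (n = 5 - 5 = 0)
a(E) = -6 + 3*E + 15/E (a(E) = (0 + 3)*(E + (2/(-1) + 5/E)) = 3*(E + (2*(-1) + 5/E)) = 3*(E + (-2 + 5/E)) = 3*(-2 + E + 5/E) = -6 + 3*E + 15/E)
p(A) = 53/10 (p(A) = -(-6 + 3*(-6) + 15/(-6))/5 = -(-6 - 18 + 15*(-1/6))/5 = -(-6 - 18 - 5/2)/5 = -1/5*(-53/2) = 53/10)
p(-3)*j = (53/10)*0 = 0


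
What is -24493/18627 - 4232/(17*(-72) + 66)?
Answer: 1201585/513573 ≈ 2.3397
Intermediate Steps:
-24493/18627 - 4232/(17*(-72) + 66) = -24493*1/18627 - 4232/(-1224 + 66) = -3499/2661 - 4232/(-1158) = -3499/2661 - 4232*(-1/1158) = -3499/2661 + 2116/579 = 1201585/513573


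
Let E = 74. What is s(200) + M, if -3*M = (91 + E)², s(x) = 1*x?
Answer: -8875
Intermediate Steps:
s(x) = x
M = -9075 (M = -(91 + 74)²/3 = -⅓*165² = -⅓*27225 = -9075)
s(200) + M = 200 - 9075 = -8875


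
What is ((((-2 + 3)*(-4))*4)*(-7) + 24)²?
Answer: 18496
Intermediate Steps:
((((-2 + 3)*(-4))*4)*(-7) + 24)² = (((1*(-4))*4)*(-7) + 24)² = (-4*4*(-7) + 24)² = (-16*(-7) + 24)² = (112 + 24)² = 136² = 18496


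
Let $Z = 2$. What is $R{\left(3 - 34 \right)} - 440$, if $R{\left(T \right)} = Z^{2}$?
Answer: $-436$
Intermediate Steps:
$R{\left(T \right)} = 4$ ($R{\left(T \right)} = 2^{2} = 4$)
$R{\left(3 - 34 \right)} - 440 = 4 - 440 = -436$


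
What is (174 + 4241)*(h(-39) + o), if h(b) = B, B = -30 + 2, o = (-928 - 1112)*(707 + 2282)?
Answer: -26920851020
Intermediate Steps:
o = -6097560 (o = -2040*2989 = -6097560)
B = -28
h(b) = -28
(174 + 4241)*(h(-39) + o) = (174 + 4241)*(-28 - 6097560) = 4415*(-6097588) = -26920851020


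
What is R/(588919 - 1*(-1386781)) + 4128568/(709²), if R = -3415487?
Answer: 6439911376953/993146851700 ≈ 6.4844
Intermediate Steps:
R/(588919 - 1*(-1386781)) + 4128568/(709²) = -3415487/(588919 - 1*(-1386781)) + 4128568/(709²) = -3415487/(588919 + 1386781) + 4128568/502681 = -3415487/1975700 + 4128568*(1/502681) = -3415487*1/1975700 + 4128568/502681 = -3415487/1975700 + 4128568/502681 = 6439911376953/993146851700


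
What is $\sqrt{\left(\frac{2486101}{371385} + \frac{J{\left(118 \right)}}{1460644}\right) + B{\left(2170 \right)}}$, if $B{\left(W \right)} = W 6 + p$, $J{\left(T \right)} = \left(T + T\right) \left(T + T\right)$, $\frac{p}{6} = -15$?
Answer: $\frac{\sqrt{2937359242949160851452435}}{15068368665} \approx 113.74$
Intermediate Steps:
$p = -90$ ($p = 6 \left(-15\right) = -90$)
$J{\left(T \right)} = 4 T^{2}$ ($J{\left(T \right)} = 2 T 2 T = 4 T^{2}$)
$B{\left(W \right)} = -90 + 6 W$ ($B{\left(W \right)} = W 6 - 90 = 6 W - 90 = -90 + 6 W$)
$\sqrt{\left(\frac{2486101}{371385} + \frac{J{\left(118 \right)}}{1460644}\right) + B{\left(2170 \right)}} = \sqrt{\left(\frac{2486101}{371385} + \frac{4 \cdot 118^{2}}{1460644}\right) + \left(-90 + 6 \cdot 2170\right)} = \sqrt{\left(2486101 \cdot \frac{1}{371385} + 4 \cdot 13924 \cdot \frac{1}{1460644}\right) + \left(-90 + 13020\right)} = \sqrt{\left(\frac{2486101}{371385} + 55696 \cdot \frac{1}{1460644}\right) + 12930} = \sqrt{\left(\frac{2486101}{371385} + \frac{13924}{365161}\right) + 12930} = \sqrt{\frac{912998292001}{135615317985} + 12930} = \sqrt{\frac{1754419059838051}{135615317985}} = \frac{\sqrt{2937359242949160851452435}}{15068368665}$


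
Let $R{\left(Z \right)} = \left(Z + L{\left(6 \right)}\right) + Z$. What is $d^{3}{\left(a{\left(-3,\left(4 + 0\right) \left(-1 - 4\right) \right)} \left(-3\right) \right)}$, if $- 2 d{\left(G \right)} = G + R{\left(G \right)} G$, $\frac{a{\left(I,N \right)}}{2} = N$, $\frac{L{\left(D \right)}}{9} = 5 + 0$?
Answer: $-5053029696000$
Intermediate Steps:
$L{\left(D \right)} = 45$ ($L{\left(D \right)} = 9 \left(5 + 0\right) = 9 \cdot 5 = 45$)
$a{\left(I,N \right)} = 2 N$
$R{\left(Z \right)} = 45 + 2 Z$ ($R{\left(Z \right)} = \left(Z + 45\right) + Z = \left(45 + Z\right) + Z = 45 + 2 Z$)
$d{\left(G \right)} = - \frac{G}{2} - \frac{G \left(45 + 2 G\right)}{2}$ ($d{\left(G \right)} = - \frac{G + \left(45 + 2 G\right) G}{2} = - \frac{G + G \left(45 + 2 G\right)}{2} = - \frac{G}{2} - \frac{G \left(45 + 2 G\right)}{2}$)
$d^{3}{\left(a{\left(-3,\left(4 + 0\right) \left(-1 - 4\right) \right)} \left(-3\right) \right)} = \left(- 2 \left(4 + 0\right) \left(-1 - 4\right) \left(-3\right) \left(23 + 2 \left(4 + 0\right) \left(-1 - 4\right) \left(-3\right)\right)\right)^{3} = \left(- 2 \cdot 4 \left(-5\right) \left(-3\right) \left(23 + 2 \cdot 4 \left(-5\right) \left(-3\right)\right)\right)^{3} = \left(- 2 \left(-20\right) \left(-3\right) \left(23 + 2 \left(-20\right) \left(-3\right)\right)\right)^{3} = \left(- \left(-40\right) \left(-3\right) \left(23 - -120\right)\right)^{3} = \left(\left(-1\right) 120 \left(23 + 120\right)\right)^{3} = \left(\left(-1\right) 120 \cdot 143\right)^{3} = \left(-17160\right)^{3} = -5053029696000$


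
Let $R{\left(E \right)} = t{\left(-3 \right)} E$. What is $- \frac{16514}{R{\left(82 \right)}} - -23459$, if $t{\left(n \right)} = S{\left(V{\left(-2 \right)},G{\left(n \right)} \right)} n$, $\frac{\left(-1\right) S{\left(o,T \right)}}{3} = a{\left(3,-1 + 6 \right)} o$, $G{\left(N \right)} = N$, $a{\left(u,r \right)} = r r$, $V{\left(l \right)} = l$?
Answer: $\frac{432826807}{18450} \approx 23459.0$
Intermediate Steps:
$a{\left(u,r \right)} = r^{2}$
$S{\left(o,T \right)} = - 75 o$ ($S{\left(o,T \right)} = - 3 \left(-1 + 6\right)^{2} o = - 3 \cdot 5^{2} o = - 3 \cdot 25 o = - 75 o$)
$t{\left(n \right)} = 150 n$ ($t{\left(n \right)} = \left(-75\right) \left(-2\right) n = 150 n$)
$R{\left(E \right)} = - 450 E$ ($R{\left(E \right)} = 150 \left(-3\right) E = - 450 E$)
$- \frac{16514}{R{\left(82 \right)}} - -23459 = - \frac{16514}{\left(-450\right) 82} - -23459 = - \frac{16514}{-36900} + 23459 = \left(-16514\right) \left(- \frac{1}{36900}\right) + 23459 = \frac{8257}{18450} + 23459 = \frac{432826807}{18450}$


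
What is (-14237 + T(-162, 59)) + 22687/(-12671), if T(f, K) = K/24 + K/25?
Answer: -108215196539/7602600 ≈ -14234.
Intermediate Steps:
T(f, K) = 49*K/600 (T(f, K) = K*(1/24) + K*(1/25) = K/24 + K/25 = 49*K/600)
(-14237 + T(-162, 59)) + 22687/(-12671) = (-14237 + (49/600)*59) + 22687/(-12671) = (-14237 + 2891/600) + 22687*(-1/12671) = -8539309/600 - 22687/12671 = -108215196539/7602600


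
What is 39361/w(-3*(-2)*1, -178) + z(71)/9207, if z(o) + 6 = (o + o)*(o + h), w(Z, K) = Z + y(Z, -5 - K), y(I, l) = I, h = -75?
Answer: 120796613/36828 ≈ 3280.0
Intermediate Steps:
w(Z, K) = 2*Z (w(Z, K) = Z + Z = 2*Z)
z(o) = -6 + 2*o*(-75 + o) (z(o) = -6 + (o + o)*(o - 75) = -6 + (2*o)*(-75 + o) = -6 + 2*o*(-75 + o))
39361/w(-3*(-2)*1, -178) + z(71)/9207 = 39361/((2*(-3*(-2)*1))) + (-6 - 150*71 + 2*71**2)/9207 = 39361/((2*(6*1))) + (-6 - 10650 + 2*5041)*(1/9207) = 39361/((2*6)) + (-6 - 10650 + 10082)*(1/9207) = 39361/12 - 574*1/9207 = 39361*(1/12) - 574/9207 = 39361/12 - 574/9207 = 120796613/36828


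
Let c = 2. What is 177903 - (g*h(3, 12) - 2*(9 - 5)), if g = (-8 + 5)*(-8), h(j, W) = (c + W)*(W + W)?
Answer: 169847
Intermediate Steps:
h(j, W) = 2*W*(2 + W) (h(j, W) = (2 + W)*(W + W) = (2 + W)*(2*W) = 2*W*(2 + W))
g = 24 (g = -3*(-8) = 24)
177903 - (g*h(3, 12) - 2*(9 - 5)) = 177903 - (24*(2*12*(2 + 12)) - 2*(9 - 5)) = 177903 - (24*(2*12*14) - 2*4) = 177903 - (24*336 - 8) = 177903 - (8064 - 8) = 177903 - 1*8056 = 177903 - 8056 = 169847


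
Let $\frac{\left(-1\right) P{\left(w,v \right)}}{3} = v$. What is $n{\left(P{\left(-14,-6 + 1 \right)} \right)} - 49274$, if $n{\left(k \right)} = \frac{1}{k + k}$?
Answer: $- \frac{1478219}{30} \approx -49274.0$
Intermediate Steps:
$P{\left(w,v \right)} = - 3 v$
$n{\left(k \right)} = \frac{1}{2 k}$
$n{\left(P{\left(-14,-6 + 1 \right)} \right)} - 49274 = \frac{1}{2 \left(- 3 \left(-6 + 1\right)\right)} - 49274 = \frac{1}{2 \left(\left(-3\right) \left(-5\right)\right)} - 49274 = \frac{1}{2 \cdot 15} - 49274 = \frac{1}{2} \cdot \frac{1}{15} - 49274 = \frac{1}{30} - 49274 = - \frac{1478219}{30}$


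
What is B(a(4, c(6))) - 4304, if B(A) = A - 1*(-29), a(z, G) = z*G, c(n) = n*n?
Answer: -4131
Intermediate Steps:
c(n) = n²
a(z, G) = G*z
B(A) = 29 + A (B(A) = A + 29 = 29 + A)
B(a(4, c(6))) - 4304 = (29 + 6²*4) - 4304 = (29 + 36*4) - 4304 = (29 + 144) - 4304 = 173 - 4304 = -4131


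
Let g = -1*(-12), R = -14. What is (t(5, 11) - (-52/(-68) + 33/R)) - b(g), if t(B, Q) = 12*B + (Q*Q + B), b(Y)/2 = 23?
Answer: 33699/238 ≈ 141.59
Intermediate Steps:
g = 12
b(Y) = 46 (b(Y) = 2*23 = 46)
t(B, Q) = Q² + 13*B (t(B, Q) = 12*B + (Q² + B) = 12*B + (B + Q²) = Q² + 13*B)
(t(5, 11) - (-52/(-68) + 33/R)) - b(g) = ((11² + 13*5) - (-52/(-68) + 33/(-14))) - 1*46 = ((121 + 65) - (-52*(-1/68) + 33*(-1/14))) - 46 = (186 - (13/17 - 33/14)) - 46 = (186 - 1*(-379/238)) - 46 = (186 + 379/238) - 46 = 44647/238 - 46 = 33699/238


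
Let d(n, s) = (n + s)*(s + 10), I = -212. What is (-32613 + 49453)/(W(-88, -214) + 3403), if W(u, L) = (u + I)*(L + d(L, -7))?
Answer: 16840/266503 ≈ 0.063189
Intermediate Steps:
d(n, s) = (10 + s)*(n + s) (d(n, s) = (n + s)*(10 + s) = (10 + s)*(n + s))
W(u, L) = (-212 + u)*(-21 + 4*L) (W(u, L) = (u - 212)*(L + ((-7)**2 + 10*L + 10*(-7) + L*(-7))) = (-212 + u)*(L + (49 + 10*L - 70 - 7*L)) = (-212 + u)*(L + (-21 + 3*L)) = (-212 + u)*(-21 + 4*L))
(-32613 + 49453)/(W(-88, -214) + 3403) = (-32613 + 49453)/((4452 - 848*(-214) - 21*(-88) + 4*(-214)*(-88)) + 3403) = 16840/((4452 + 181472 + 1848 + 75328) + 3403) = 16840/(263100 + 3403) = 16840/266503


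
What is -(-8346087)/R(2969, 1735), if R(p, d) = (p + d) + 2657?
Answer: 8346087/7361 ≈ 1133.8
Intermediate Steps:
R(p, d) = 2657 + d + p (R(p, d) = (d + p) + 2657 = 2657 + d + p)
-(-8346087)/R(2969, 1735) = -(-8346087)/(2657 + 1735 + 2969) = -(-8346087)/7361 = -1*(-8346087/7361) = 8346087/7361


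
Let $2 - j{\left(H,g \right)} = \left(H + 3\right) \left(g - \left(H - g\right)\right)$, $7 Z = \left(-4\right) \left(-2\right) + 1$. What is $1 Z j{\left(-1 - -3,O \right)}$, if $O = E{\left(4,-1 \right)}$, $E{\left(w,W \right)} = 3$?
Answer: $- \frac{162}{7} \approx -23.143$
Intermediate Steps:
$O = 3$
$Z = \frac{9}{7}$ ($Z = \frac{\left(-4\right) \left(-2\right) + 1}{7} = \frac{8 + 1}{7} = \frac{1}{7} \cdot 9 = \frac{9}{7} \approx 1.2857$)
$j{\left(H,g \right)} = 2 - \left(3 + H\right) \left(- H + 2 g\right)$ ($j{\left(H,g \right)} = 2 - \left(H + 3\right) \left(g - \left(H - g\right)\right) = 2 - \left(3 + H\right) \left(- H + 2 g\right)$)
$1 Z j{\left(-1 - -3,O \right)} = 1 \cdot \frac{9}{7} \left(2 + \left(-1 - -3\right)^{2} - 18 + 3 \left(-1 - -3\right) - 2 \left(-1 - -3\right) 3\right) = \frac{9 \left(2 + \left(-1 + 3\right)^{2} - 18 + 3 \left(-1 + 3\right) - 2 \left(-1 + 3\right) 3\right)}{7} = \frac{9 \left(2 + 2^{2} - 18 + 3 \cdot 2 - 4 \cdot 3\right)}{7} = \frac{9 \left(2 + 4 - 18 + 6 - 12\right)}{7} = \frac{9}{7} \left(-18\right) = - \frac{162}{7}$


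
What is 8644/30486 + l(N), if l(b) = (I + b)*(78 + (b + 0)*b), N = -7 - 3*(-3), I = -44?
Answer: -52492570/15243 ≈ -3443.7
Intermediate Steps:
N = 2 (N = -7 + 9 = 2)
l(b) = (-44 + b)*(78 + b²) (l(b) = (-44 + b)*(78 + (b + 0)*b) = (-44 + b)*(78 + b*b) = (-44 + b)*(78 + b²))
8644/30486 + l(N) = 8644/30486 + (-3432 + 2³ - 44*2² + 78*2) = 8644*(1/30486) + (-3432 + 8 - 44*4 + 156) = 4322/15243 + (-3432 + 8 - 176 + 156) = 4322/15243 - 3444 = -52492570/15243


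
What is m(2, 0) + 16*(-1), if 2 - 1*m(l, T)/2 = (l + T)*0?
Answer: -12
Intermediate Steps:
m(l, T) = 4 (m(l, T) = 4 - 2*(l + T)*0 = 4 - 2*(T + l)*0 = 4 - 2*0 = 4 + 0 = 4)
m(2, 0) + 16*(-1) = 4 + 16*(-1) = 4 - 16 = -12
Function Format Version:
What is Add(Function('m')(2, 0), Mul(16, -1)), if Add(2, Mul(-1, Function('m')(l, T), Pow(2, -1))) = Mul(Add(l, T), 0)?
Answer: -12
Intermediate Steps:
Function('m')(l, T) = 4 (Function('m')(l, T) = Add(4, Mul(-2, Mul(Add(l, T), 0))) = Add(4, Mul(-2, Mul(Add(T, l), 0))) = Add(4, Mul(-2, 0)) = Add(4, 0) = 4)
Add(Function('m')(2, 0), Mul(16, -1)) = Add(4, Mul(16, -1)) = Add(4, -16) = -12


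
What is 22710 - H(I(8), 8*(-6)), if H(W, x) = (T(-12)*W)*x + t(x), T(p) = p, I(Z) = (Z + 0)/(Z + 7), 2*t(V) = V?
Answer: 112134/5 ≈ 22427.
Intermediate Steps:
t(V) = V/2
I(Z) = Z/(7 + Z)
H(W, x) = x/2 - 12*W*x (H(W, x) = (-12*W)*x + x/2 = -12*W*x + x/2 = x/2 - 12*W*x)
22710 - H(I(8), 8*(-6)) = 22710 - 8*(-6)*(1 - 192/(7 + 8))/2 = 22710 - (-48)*(1 - 192/15)/2 = 22710 - (-48)*(1 - 24*8/15)/2 = 22710 - (-48)*(1 - 64/5)/2 = 22710 - (-48)*(-59)/(2*5) = 22710 - 1*1416/5 = 22710 - 1416/5 = 112134/5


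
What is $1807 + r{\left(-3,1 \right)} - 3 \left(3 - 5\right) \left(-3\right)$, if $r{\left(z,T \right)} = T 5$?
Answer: $1717$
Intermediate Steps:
$r{\left(z,T \right)} = 5 T$
$1807 + r{\left(-3,1 \right)} - 3 \left(3 - 5\right) \left(-3\right) = 1807 + 5 \cdot 1 - 3 \left(3 - 5\right) \left(-3\right) = 1807 + 5 - 3 \left(3 - 5\right) \left(-3\right) = 1807 + 5 \left(-3\right) \left(-2\right) \left(-3\right) = 1807 + 5 \cdot 6 \left(-3\right) = 1807 + 5 \left(-18\right) = 1807 - 90 = 1717$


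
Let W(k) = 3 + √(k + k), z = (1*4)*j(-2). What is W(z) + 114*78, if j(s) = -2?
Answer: 8895 + 4*I ≈ 8895.0 + 4.0*I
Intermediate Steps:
z = -8 (z = (1*4)*(-2) = 4*(-2) = -8)
W(k) = 3 + √2*√k (W(k) = 3 + √(2*k) = 3 + √2*√k)
W(z) + 114*78 = (3 + √2*√(-8)) + 114*78 = (3 + √2*(2*I*√2)) + 8892 = (3 + 4*I) + 8892 = 8895 + 4*I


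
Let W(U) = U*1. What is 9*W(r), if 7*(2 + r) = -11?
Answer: -225/7 ≈ -32.143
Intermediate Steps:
r = -25/7 (r = -2 + (⅐)*(-11) = -2 - 11/7 = -25/7 ≈ -3.5714)
W(U) = U
9*W(r) = 9*(-25/7) = -225/7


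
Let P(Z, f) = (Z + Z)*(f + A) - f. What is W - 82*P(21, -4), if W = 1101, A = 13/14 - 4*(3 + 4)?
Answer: 107783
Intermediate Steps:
A = -379/14 (A = 13*(1/14) - 4*7 = 13/14 - 1*28 = 13/14 - 28 = -379/14 ≈ -27.071)
P(Z, f) = -f + 2*Z*(-379/14 + f) (P(Z, f) = (Z + Z)*(f - 379/14) - f = (2*Z)*(-379/14 + f) - f = 2*Z*(-379/14 + f) - f = -f + 2*Z*(-379/14 + f))
W - 82*P(21, -4) = 1101 - 82*(-1*(-4) - 379/7*21 + 2*21*(-4)) = 1101 - 82*(4 - 1137 - 168) = 1101 - 82*(-1301) = 1101 + 106682 = 107783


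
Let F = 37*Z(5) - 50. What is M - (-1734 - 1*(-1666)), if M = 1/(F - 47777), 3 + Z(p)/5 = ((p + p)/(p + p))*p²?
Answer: 2975475/43757 ≈ 68.000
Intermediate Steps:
Z(p) = -15 + 5*p² (Z(p) = -15 + 5*(((p + p)/(p + p))*p²) = -15 + 5*(((2*p)/((2*p)))*p²) = -15 + 5*(((2*p)*(1/(2*p)))*p²) = -15 + 5*(1*p²) = -15 + 5*p²)
F = 4020 (F = 37*(-15 + 5*5²) - 50 = 37*(-15 + 5*25) - 50 = 37*(-15 + 125) - 50 = 37*110 - 50 = 4070 - 50 = 4020)
M = -1/43757 (M = 1/(4020 - 47777) = 1/(-43757) = -1/43757 ≈ -2.2853e-5)
M - (-1734 - 1*(-1666)) = -1/43757 - (-1734 - 1*(-1666)) = -1/43757 - (-1734 + 1666) = -1/43757 - 1*(-68) = -1/43757 + 68 = 2975475/43757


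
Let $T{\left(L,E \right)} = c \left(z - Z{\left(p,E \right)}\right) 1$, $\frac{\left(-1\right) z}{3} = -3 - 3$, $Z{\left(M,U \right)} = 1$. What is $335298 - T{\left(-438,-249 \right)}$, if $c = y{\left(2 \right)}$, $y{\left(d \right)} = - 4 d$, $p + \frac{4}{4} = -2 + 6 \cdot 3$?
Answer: $335434$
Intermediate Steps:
$p = 15$ ($p = -1 + \left(-2 + 6 \cdot 3\right) = -1 + \left(-2 + 18\right) = -1 + 16 = 15$)
$z = 18$ ($z = - 3 \left(-3 - 3\right) = \left(-3\right) \left(-6\right) = 18$)
$c = -8$ ($c = \left(-4\right) 2 = -8$)
$T{\left(L,E \right)} = -136$ ($T{\left(L,E \right)} = - 8 \left(18 - 1\right) 1 = \left(-8\right) 17 \cdot 1 = \left(-136\right) 1 = -136$)
$335298 - T{\left(-438,-249 \right)} = 335298 - -136 = 335298 + 136 = 335434$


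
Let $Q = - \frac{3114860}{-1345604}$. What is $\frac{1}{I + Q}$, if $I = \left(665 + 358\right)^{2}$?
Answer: $\frac{336401}{352054180844} \approx 9.5554 \cdot 10^{-7}$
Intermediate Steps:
$Q = \frac{778715}{336401}$ ($Q = \left(-3114860\right) \left(- \frac{1}{1345604}\right) = \frac{778715}{336401} \approx 2.3148$)
$I = 1046529$ ($I = 1023^{2} = 1046529$)
$\frac{1}{I + Q} = \frac{1}{1046529 + \frac{778715}{336401}} = \frac{1}{\frac{352054180844}{336401}} = \frac{336401}{352054180844}$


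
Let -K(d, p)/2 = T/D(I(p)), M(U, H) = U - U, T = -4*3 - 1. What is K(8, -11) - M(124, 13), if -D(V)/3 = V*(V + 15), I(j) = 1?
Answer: -13/24 ≈ -0.54167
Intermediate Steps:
D(V) = -3*V*(15 + V) (D(V) = -3*V*(V + 15) = -3*V*(15 + V))
T = -13 (T = -12 - 1 = -13)
M(U, H) = 0
K(d, p) = -13/24 (K(d, p) = -(-26)/((-3*1*(15 + 1))) = -(-26)/((-3*1*16)) = -(-26)/(-48) = -(-26)*(-1)/48 = -2*13/48 = -13/24)
K(8, -11) - M(124, 13) = -13/24 - 1*0 = -13/24 + 0 = -13/24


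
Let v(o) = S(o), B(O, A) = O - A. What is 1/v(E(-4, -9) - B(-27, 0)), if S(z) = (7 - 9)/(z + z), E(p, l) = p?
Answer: -23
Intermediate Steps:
S(z) = -1/z (S(z) = -2*1/(2*z) = -1/z)
v(o) = -1/o
1/v(E(-4, -9) - B(-27, 0)) = 1/(-1/(-4 - (-27 - 1*0))) = 1/(-1/(-4 - (-27 + 0))) = 1/(-1/(-4 - 1*(-27))) = 1/(-1/(-4 + 27)) = 1/(-1/23) = -23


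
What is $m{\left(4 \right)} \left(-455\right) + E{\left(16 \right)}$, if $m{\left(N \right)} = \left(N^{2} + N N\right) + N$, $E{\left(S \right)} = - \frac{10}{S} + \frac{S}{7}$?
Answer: $- \frac{917187}{56} \approx -16378.0$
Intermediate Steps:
$E{\left(S \right)} = - \frac{10}{S} + \frac{S}{7}$ ($E{\left(S \right)} = - \frac{10}{S} + S \frac{1}{7} = - \frac{10}{S} + \frac{S}{7}$)
$m{\left(N \right)} = N + 2 N^{2}$ ($m{\left(N \right)} = \left(N^{2} + N^{2}\right) + N = 2 N^{2} + N = N + 2 N^{2}$)
$m{\left(4 \right)} \left(-455\right) + E{\left(16 \right)} = 4 \left(1 + 2 \cdot 4\right) \left(-455\right) + \left(- \frac{10}{16} + \frac{1}{7} \cdot 16\right) = 4 \left(1 + 8\right) \left(-455\right) + \left(\left(-10\right) \frac{1}{16} + \frac{16}{7}\right) = 4 \cdot 9 \left(-455\right) + \left(- \frac{5}{8} + \frac{16}{7}\right) = 36 \left(-455\right) + \frac{93}{56} = -16380 + \frac{93}{56} = - \frac{917187}{56}$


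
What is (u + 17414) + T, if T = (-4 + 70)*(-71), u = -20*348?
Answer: 5768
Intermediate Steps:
u = -6960
T = -4686 (T = 66*(-71) = -4686)
(u + 17414) + T = (-6960 + 17414) - 4686 = 10454 - 4686 = 5768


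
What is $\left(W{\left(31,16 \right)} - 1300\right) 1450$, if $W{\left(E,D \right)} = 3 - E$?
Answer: $-1925600$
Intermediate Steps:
$\left(W{\left(31,16 \right)} - 1300\right) 1450 = \left(\left(3 - 31\right) - 1300\right) 1450 = \left(-28 - 1300\right) 1450 = \left(-1328\right) 1450 = -1925600$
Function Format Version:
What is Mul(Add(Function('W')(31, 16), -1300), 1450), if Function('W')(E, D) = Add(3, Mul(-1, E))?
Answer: -1925600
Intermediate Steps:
Mul(Add(Function('W')(31, 16), -1300), 1450) = Mul(Add(Add(3, Mul(-1, 31)), -1300), 1450) = Mul(Add(Add(3, -31), -1300), 1450) = Mul(Add(-28, -1300), 1450) = Mul(-1328, 1450) = -1925600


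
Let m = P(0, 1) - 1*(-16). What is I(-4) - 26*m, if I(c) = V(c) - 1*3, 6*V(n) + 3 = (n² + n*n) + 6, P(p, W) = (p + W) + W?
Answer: -2791/6 ≈ -465.17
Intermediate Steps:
P(p, W) = p + 2*W (P(p, W) = (W + p) + W = p + 2*W)
m = 18 (m = (0 + 2*1) - 1*(-16) = (0 + 2) + 16 = 2 + 16 = 18)
V(n) = ½ + n²/3 (V(n) = -½ + ((n² + n*n) + 6)/6 = -½ + ((n² + n²) + 6)/6 = -½ + (2*n² + 6)/6 = -½ + (6 + 2*n²)/6 = -½ + (1 + n²/3) = ½ + n²/3)
I(c) = -5/2 + c²/3 (I(c) = (½ + c²/3) - 1*3 = (½ + c²/3) - 3 = -5/2 + c²/3)
I(-4) - 26*m = (-5/2 + (⅓)*(-4)²) - 26*18 = (-5/2 + (⅓)*16) - 468 = (-5/2 + 16/3) - 468 = 17/6 - 468 = -2791/6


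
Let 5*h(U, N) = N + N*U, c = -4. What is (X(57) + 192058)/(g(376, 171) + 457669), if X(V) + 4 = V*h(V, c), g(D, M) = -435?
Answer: 473523/1143085 ≈ 0.41425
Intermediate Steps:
h(U, N) = N/5 + N*U/5 (h(U, N) = (N + N*U)/5 = N/5 + N*U/5)
X(V) = -4 + V*(-4/5 - 4*V/5) (X(V) = -4 + V*((1/5)*(-4)*(1 + V)) = -4 + V*(-4/5 - 4*V/5))
(X(57) + 192058)/(g(376, 171) + 457669) = ((-4 - 4/5*57*(1 + 57)) + 192058)/(-435 + 457669) = ((-4 - 4/5*57*58) + 192058)/457234 = ((-4 - 13224/5) + 192058)*(1/457234) = (-13244/5 + 192058)*(1/457234) = (947046/5)*(1/457234) = 473523/1143085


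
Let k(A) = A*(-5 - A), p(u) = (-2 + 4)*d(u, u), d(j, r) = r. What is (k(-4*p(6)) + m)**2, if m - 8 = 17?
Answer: 4157521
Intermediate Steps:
m = 25 (m = 8 + 17 = 25)
p(u) = 2*u (p(u) = (-2 + 4)*u = 2*u)
(k(-4*p(6)) + m)**2 = (-(-8*6)*(5 - 8*6) + 25)**2 = (-(-4*12)*(5 - 4*12) + 25)**2 = (-1*(-48)*(5 - 48) + 25)**2 = (-1*(-48)*(-43) + 25)**2 = (-2064 + 25)**2 = (-2039)**2 = 4157521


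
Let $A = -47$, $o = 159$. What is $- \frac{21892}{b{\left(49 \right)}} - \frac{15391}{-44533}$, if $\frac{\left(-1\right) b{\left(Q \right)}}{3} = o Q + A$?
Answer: $\frac{333120037}{258647664} \approx 1.2879$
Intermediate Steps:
$b{\left(Q \right)} = 141 - 477 Q$ ($b{\left(Q \right)} = - 3 \left(159 Q - 47\right) = - 3 \left(-47 + 159 Q\right) = 141 - 477 Q$)
$- \frac{21892}{b{\left(49 \right)}} - \frac{15391}{-44533} = - \frac{21892}{141 - 23373} - \frac{15391}{-44533} = - \frac{21892}{141 - 23373} - - \frac{15391}{44533} = - \frac{21892}{-23232} + \frac{15391}{44533} = \left(-21892\right) \left(- \frac{1}{23232}\right) + \frac{15391}{44533} = \frac{5473}{5808} + \frac{15391}{44533} = \frac{333120037}{258647664}$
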